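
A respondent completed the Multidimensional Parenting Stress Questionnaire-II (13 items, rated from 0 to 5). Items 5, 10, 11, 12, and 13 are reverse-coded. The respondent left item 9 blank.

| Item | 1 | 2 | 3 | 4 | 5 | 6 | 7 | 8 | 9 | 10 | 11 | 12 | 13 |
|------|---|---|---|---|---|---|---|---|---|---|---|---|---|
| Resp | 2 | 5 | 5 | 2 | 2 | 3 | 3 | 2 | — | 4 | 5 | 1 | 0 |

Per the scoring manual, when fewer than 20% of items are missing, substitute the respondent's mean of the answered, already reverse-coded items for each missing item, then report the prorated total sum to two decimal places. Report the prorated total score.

Reverse-coded (reversed = (0+5) − raw = 5 − raw):
  item 5: 5 − 2 = 3
  item 10: 5 − 4 = 1
  item 11: 5 − 5 = 0
  item 12: 5 − 1 = 4
  item 13: 5 − 0 = 5
Completed scored items (12 of 13): 2, 5, 5, 2, 3, 3, 3, 2, 1, 0, 4, 5; sum = 35.
Person mean = 35 / 12 ≈ 2.9167
Prorated total = (35 / 12) × 13 = 37.92 (to 2 dp)

37.92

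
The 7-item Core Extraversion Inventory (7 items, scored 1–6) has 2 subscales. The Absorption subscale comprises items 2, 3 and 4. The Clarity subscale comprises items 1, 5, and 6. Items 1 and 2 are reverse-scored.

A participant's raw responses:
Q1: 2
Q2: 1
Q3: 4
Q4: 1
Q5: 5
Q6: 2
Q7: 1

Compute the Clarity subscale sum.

12

Clarity items: 1, 5, 6.
Of these, item 1 is reverse-scored; on a 1–6 scale, reversed = 7 − raw.
  item 1: 7 − 2 = 5
  item 5: 5
  item 6: 2
Sum = 5 + 5 + 2 = 12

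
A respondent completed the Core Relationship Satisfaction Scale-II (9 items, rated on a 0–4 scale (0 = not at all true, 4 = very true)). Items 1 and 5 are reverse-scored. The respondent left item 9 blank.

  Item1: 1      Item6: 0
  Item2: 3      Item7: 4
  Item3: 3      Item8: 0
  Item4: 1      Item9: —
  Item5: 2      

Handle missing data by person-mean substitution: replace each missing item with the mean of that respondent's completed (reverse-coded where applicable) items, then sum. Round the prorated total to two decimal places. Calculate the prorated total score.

18.00

Reverse-coded (reversed = (0+4) − raw = 4 − raw):
  item 1: 4 − 1 = 3
  item 5: 4 − 2 = 2
Completed scored items (8 of 9): 3, 3, 3, 1, 2, 0, 4, 0; sum = 16.
Person mean = 16 / 8 ≈ 2.0000
Prorated total = (16 / 8) × 9 = 18.00 (to 2 dp)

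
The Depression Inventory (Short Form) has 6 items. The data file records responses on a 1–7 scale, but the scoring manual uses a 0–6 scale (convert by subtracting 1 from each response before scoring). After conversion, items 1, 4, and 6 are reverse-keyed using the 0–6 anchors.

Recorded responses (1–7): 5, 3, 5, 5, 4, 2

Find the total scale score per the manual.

18

Convert to 0–6: 4, 2, 4, 4, 3, 1
Reverse-coded (on a 0–6 scale, reversed = 6 − raw):
  item 1: 6 − 4 = 2
  item 4: 6 − 4 = 2
  item 6: 6 − 1 = 5
Scored: 2, 2, 4, 2, 3, 5
Total = 18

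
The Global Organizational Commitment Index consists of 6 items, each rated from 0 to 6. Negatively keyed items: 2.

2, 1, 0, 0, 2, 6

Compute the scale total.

Reversing item 2 with 6 − raw:
Total = 2 + (6−1) + 0 + 0 + 2 + 6
      = 2 + 5 + 0 + 0 + 2 + 6 = 15

15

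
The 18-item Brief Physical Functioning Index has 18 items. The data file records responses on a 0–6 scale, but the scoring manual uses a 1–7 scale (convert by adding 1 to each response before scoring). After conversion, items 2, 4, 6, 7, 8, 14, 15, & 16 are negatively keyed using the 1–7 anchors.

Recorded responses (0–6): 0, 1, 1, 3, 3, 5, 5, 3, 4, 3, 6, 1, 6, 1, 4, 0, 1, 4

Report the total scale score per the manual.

Convert to 1–7: 1, 2, 2, 4, 4, 6, 6, 4, 5, 4, 7, 2, 7, 2, 5, 1, 2, 5
Reverse-coded (reverse-coded value = 8 − response):
  item 2: 8 − 2 = 6
  item 4: 8 − 4 = 4
  item 6: 8 − 6 = 2
  item 7: 8 − 6 = 2
  item 8: 8 − 4 = 4
  item 14: 8 − 2 = 6
  item 15: 8 − 5 = 3
  item 16: 8 − 1 = 7
Scored: 1, 6, 2, 4, 4, 2, 2, 4, 5, 4, 7, 2, 7, 6, 3, 7, 2, 5
Total = 73

73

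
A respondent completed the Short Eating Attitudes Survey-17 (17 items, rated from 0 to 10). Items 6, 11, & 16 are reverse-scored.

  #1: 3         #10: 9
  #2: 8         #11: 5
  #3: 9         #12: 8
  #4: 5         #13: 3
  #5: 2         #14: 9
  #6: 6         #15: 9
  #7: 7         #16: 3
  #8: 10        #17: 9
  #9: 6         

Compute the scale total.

Apply reverse scoring (reverse-coded value = 10 − response):
  item 6: 10 − 6 = 4
  item 11: 10 − 5 = 5
  item 16: 10 − 3 = 7
Scored responses: 3, 8, 9, 5, 2, 4, 7, 10, 6, 9, 5, 8, 3, 9, 9, 7, 9
Total = 3 + 8 + 9 + 5 + 2 + 4 + 7 + 10 + 6 + 9 + 5 + 8 + 3 + 9 + 9 + 7 + 9 = 113

113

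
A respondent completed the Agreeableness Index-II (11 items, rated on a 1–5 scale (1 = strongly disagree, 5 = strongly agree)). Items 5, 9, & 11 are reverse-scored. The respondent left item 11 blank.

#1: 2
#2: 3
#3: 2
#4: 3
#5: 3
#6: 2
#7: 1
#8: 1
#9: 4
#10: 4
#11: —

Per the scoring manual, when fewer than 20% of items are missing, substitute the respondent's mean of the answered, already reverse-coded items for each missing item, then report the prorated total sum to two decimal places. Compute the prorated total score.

25.30

Reverse-coded (reversed = (1+5) − raw = 6 − raw):
  item 5: 6 − 3 = 3
  item 9: 6 − 4 = 2
Completed scored items (10 of 11): 2, 3, 2, 3, 3, 2, 1, 1, 2, 4; sum = 23.
Person mean = 23 / 10 ≈ 2.3000
Prorated total = (23 / 10) × 11 = 25.30 (to 2 dp)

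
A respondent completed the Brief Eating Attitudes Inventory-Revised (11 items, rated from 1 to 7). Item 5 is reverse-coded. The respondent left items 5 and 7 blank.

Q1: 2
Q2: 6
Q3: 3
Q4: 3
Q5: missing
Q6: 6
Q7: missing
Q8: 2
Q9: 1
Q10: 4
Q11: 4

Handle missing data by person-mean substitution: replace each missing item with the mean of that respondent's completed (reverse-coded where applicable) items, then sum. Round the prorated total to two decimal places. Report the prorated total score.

Reverse-coded (on a 1–7 scale, reversed = 8 − raw):
Completed scored items (9 of 11): 2, 6, 3, 3, 6, 2, 1, 4, 4; sum = 31.
Person mean = 31 / 9 ≈ 3.4444
Prorated total = (31 / 9) × 11 = 37.89 (to 2 dp)

37.89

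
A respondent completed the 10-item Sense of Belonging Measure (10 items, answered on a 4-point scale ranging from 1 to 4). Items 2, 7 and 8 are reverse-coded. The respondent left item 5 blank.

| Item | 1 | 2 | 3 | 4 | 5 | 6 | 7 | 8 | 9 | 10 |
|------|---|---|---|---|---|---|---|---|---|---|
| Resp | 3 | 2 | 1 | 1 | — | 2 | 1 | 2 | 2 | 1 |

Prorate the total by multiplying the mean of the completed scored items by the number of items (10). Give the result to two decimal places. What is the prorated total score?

22.22

Reverse-coded (reverse-coded value = 5 − response):
  item 2: 5 − 2 = 3
  item 7: 5 − 1 = 4
  item 8: 5 − 2 = 3
Completed scored items (9 of 10): 3, 3, 1, 1, 2, 4, 3, 2, 1; sum = 20.
Person mean = 20 / 9 ≈ 2.2222
Prorated total = (20 / 9) × 10 = 22.22 (to 2 dp)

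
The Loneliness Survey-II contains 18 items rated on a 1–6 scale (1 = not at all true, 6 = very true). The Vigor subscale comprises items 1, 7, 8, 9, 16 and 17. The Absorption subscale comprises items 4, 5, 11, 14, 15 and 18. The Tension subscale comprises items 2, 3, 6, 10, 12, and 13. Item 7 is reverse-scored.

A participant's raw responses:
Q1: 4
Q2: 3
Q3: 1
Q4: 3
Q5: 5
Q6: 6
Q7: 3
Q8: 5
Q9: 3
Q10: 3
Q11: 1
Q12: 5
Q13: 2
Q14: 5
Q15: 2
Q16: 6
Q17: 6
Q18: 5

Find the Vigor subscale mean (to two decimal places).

Vigor items: 1, 7, 8, 9, 16, 17.
Of these, item 7 is reverse-scored; on a 1–6 scale, reversed = 7 − raw.
  item 1: 4
  item 7: 7 − 3 = 4
  item 8: 5
  item 9: 3
  item 16: 6
  item 17: 6
Sum = 4 + 4 + 5 + 3 + 6 + 6 = 28
Mean = 28 / 6 = 4.67

4.67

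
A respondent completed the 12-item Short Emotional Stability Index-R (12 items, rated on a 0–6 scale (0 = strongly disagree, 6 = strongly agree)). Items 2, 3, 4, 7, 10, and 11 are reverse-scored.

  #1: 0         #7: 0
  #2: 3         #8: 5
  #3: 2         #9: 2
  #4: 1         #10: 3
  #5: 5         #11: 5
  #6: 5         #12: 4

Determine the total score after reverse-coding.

Apply reverse scoring (reverse-coded value = 6 − response):
  item 2: 6 − 3 = 3
  item 3: 6 − 2 = 4
  item 4: 6 − 1 = 5
  item 7: 6 − 0 = 6
  item 10: 6 − 3 = 3
  item 11: 6 − 5 = 1
Scored responses: 0, 3, 4, 5, 5, 5, 6, 5, 2, 3, 1, 4
Total = 0 + 3 + 4 + 5 + 5 + 5 + 6 + 5 + 2 + 3 + 1 + 4 = 43

43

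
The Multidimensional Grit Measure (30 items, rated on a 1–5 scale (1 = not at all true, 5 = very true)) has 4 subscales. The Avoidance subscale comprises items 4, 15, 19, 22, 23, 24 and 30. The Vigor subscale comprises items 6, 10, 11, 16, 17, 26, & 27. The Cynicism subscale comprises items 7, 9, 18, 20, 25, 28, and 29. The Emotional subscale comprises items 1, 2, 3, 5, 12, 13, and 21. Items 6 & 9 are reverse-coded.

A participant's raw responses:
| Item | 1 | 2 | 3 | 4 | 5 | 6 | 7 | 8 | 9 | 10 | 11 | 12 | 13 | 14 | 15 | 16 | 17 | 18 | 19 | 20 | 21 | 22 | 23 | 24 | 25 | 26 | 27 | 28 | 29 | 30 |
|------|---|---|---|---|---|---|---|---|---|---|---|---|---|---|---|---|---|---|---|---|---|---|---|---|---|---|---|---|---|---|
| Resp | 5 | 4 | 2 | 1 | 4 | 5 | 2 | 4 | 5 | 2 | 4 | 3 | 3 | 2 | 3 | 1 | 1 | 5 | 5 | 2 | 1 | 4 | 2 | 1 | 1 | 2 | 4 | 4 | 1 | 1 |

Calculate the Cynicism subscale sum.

Cynicism items: 7, 9, 18, 20, 25, 28, 29.
Of these, item 9 is reverse-coded; reverse-coded value = 6 − response.
  item 7: 2
  item 9: 6 − 5 = 1
  item 18: 5
  item 20: 2
  item 25: 1
  item 28: 4
  item 29: 1
Sum = 2 + 1 + 5 + 2 + 1 + 4 + 1 = 16

16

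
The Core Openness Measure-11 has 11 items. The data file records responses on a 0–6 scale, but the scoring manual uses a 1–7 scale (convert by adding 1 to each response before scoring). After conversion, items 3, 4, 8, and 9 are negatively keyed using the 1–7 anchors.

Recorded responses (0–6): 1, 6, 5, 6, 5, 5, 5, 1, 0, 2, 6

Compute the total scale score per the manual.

Convert to 1–7: 2, 7, 6, 7, 6, 6, 6, 2, 1, 3, 7
Reverse-coded (reverse-coded value = 8 − response):
  item 3: 8 − 6 = 2
  item 4: 8 − 7 = 1
  item 8: 8 − 2 = 6
  item 9: 8 − 1 = 7
Scored: 2, 7, 2, 1, 6, 6, 6, 6, 7, 3, 7
Total = 53

53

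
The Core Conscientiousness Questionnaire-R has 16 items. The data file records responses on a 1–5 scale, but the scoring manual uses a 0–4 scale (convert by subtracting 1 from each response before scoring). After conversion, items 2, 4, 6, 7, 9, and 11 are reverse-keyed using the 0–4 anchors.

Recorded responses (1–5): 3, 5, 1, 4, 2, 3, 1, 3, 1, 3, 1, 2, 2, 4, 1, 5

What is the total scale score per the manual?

31

Convert to 0–4: 2, 4, 0, 3, 1, 2, 0, 2, 0, 2, 0, 1, 1, 3, 0, 4
Reverse-coded (on a 0–4 scale, reversed = 4 − raw):
  item 2: 4 − 4 = 0
  item 4: 4 − 3 = 1
  item 6: 4 − 2 = 2
  item 7: 4 − 0 = 4
  item 9: 4 − 0 = 4
  item 11: 4 − 0 = 4
Scored: 2, 0, 0, 1, 1, 2, 4, 2, 4, 2, 4, 1, 1, 3, 0, 4
Total = 31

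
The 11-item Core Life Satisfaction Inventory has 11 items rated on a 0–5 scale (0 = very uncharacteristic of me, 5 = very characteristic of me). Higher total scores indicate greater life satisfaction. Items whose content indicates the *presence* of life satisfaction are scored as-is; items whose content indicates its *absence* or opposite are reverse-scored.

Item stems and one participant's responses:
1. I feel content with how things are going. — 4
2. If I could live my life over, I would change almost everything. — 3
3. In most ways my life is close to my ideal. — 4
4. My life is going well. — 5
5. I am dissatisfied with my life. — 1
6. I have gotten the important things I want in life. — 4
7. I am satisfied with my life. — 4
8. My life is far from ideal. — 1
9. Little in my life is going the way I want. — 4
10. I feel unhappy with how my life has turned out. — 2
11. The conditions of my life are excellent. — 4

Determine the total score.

39

Items 2, 5, 8, 9, 10 describe the absence/opposite of life satisfaction → reverse-score.
reversed = (0+5) − raw = 5 − raw.
  item 1: 4
  item 2: 5 − 3 = 2
  item 3: 4
  item 4: 5
  item 5: 5 − 1 = 4
  item 6: 4
  item 7: 4
  item 8: 5 − 1 = 4
  item 9: 5 − 4 = 1
  item 10: 5 − 2 = 3
  item 11: 4
Total = 4 + 2 + 4 + 5 + 4 + 4 + 4 + 4 + 1 + 3 + 4 = 39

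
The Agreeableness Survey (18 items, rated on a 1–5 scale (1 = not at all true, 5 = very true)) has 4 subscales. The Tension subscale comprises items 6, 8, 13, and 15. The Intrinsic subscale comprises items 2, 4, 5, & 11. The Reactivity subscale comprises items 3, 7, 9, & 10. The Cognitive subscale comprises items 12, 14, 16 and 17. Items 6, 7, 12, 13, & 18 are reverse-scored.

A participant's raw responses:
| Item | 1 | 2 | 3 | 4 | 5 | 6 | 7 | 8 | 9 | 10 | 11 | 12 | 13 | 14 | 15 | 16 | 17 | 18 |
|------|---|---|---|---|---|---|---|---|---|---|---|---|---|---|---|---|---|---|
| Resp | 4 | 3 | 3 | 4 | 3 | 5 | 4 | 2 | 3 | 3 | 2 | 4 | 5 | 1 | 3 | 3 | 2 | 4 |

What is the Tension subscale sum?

Tension items: 6, 8, 13, 15.
Of these, items 6 & 13 are reverse-scored; reverse-coded value = 6 − response.
  item 6: 6 − 5 = 1
  item 8: 2
  item 13: 6 − 5 = 1
  item 15: 3
Sum = 1 + 2 + 1 + 3 = 7

7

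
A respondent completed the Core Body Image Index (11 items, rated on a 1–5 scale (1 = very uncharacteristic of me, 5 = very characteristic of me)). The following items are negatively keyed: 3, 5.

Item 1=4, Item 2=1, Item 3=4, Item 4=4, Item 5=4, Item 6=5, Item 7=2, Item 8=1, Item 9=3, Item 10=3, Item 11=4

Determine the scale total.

Reverse-coded items (on a 1–5 scale, reversed = 6 − raw):
  item 3: 6 − 4 = 2
  item 5: 6 − 4 = 2
Scored responses: 4, 1, 2, 4, 2, 5, 2, 1, 3, 3, 4
Total = 4 + 1 + 2 + 4 + 2 + 5 + 2 + 1 + 3 + 3 + 4 = 31

31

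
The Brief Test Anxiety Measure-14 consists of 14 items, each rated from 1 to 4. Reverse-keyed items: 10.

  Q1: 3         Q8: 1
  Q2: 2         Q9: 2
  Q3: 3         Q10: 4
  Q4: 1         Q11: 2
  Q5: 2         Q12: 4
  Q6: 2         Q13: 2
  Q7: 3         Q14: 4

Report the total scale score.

32

Raw sum = 35. Reverse-keyed items: 10; their raw sum = 4.
Each reversal replaces raw with 5 − raw, changing the total by 5 − 2·raw per item.
Total = 35 + 1·5 − 2·4 = 35 + 5 − 8 = 32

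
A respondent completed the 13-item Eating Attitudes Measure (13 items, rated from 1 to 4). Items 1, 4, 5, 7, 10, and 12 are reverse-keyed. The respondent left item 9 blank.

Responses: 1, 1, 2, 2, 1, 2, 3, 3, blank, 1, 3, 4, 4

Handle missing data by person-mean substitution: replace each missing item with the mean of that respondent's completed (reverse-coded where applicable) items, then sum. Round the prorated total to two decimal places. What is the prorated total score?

Reverse-coded (reverse-coded value = 5 − response):
  item 1: 5 − 1 = 4
  item 4: 5 − 2 = 3
  item 5: 5 − 1 = 4
  item 7: 5 − 3 = 2
  item 10: 5 − 1 = 4
  item 12: 5 − 4 = 1
Completed scored items (12 of 13): 4, 1, 2, 3, 4, 2, 2, 3, 4, 3, 1, 4; sum = 33.
Person mean = 33 / 12 ≈ 2.7500
Prorated total = (33 / 12) × 13 = 35.75 (to 2 dp)

35.75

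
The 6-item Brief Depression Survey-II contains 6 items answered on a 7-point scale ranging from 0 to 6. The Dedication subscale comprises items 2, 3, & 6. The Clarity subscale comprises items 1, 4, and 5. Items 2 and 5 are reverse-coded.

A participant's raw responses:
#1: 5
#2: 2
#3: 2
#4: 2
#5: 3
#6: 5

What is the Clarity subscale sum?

10

Clarity items: 1, 4, 5.
Of these, item 5 is reverse-coded; reverse-coded value = 6 − response.
  item 1: 5
  item 4: 2
  item 5: 6 − 3 = 3
Sum = 5 + 2 + 3 = 10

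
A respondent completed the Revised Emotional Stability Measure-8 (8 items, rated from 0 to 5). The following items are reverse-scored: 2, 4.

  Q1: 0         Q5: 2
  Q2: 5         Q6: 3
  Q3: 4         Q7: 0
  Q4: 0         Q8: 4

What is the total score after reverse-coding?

18

Reverse-coded items (reversed = (0+5) − raw = 5 − raw):
  item 2: 5 − 5 = 0
  item 4: 5 − 0 = 5
Scored items: 0, 0, 4, 5, 2, 3, 0, 4
Total = 0 + 0 + 4 + 5 + 2 + 3 + 0 + 4 = 18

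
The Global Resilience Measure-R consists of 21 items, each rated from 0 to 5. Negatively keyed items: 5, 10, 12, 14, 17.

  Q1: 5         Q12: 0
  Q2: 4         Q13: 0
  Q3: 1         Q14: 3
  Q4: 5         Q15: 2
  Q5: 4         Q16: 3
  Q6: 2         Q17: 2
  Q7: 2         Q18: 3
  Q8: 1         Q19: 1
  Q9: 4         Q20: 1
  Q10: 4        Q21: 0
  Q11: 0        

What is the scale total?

46

Apply reverse scoring (on a 0–5 scale, reversed = 5 − raw):
  item 5: 5 − 4 = 1
  item 10: 5 − 4 = 1
  item 12: 5 − 0 = 5
  item 14: 5 − 3 = 2
  item 17: 5 − 2 = 3
Scored responses: 5, 4, 1, 5, 1, 2, 2, 1, 4, 1, 0, 5, 0, 2, 2, 3, 3, 3, 1, 1, 0
Total = 5 + 4 + 1 + 5 + 1 + 2 + 2 + 1 + 4 + 1 + 0 + 5 + 0 + 2 + 2 + 3 + 3 + 3 + 1 + 1 + 0 = 46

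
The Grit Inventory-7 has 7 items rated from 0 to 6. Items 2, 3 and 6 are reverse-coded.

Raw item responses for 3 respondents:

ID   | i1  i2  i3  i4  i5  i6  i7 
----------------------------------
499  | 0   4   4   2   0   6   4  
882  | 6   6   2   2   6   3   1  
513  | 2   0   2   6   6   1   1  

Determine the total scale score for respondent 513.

Respondent 513 raw: 2, 0, 2, 6, 6, 1, 1.
Reverse-coded (on a 0–6 scale, reversed = 6 − raw):
  item 1: 2
  item 2: 6 − 0 = 6
  item 3: 6 − 2 = 4
  item 4: 6
  item 5: 6
  item 6: 6 − 1 = 5
  item 7: 1
Sum = 2 + 6 + 4 + 6 + 6 + 5 + 1 = 30

30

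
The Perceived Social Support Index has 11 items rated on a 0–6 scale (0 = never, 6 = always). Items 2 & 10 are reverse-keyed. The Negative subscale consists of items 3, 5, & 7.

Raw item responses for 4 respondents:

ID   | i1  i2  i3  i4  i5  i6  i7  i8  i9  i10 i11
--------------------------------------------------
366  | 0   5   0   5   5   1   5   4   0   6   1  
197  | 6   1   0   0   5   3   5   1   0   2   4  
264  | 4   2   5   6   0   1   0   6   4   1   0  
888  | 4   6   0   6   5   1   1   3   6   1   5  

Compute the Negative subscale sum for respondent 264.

5

Respondent 264 raw: 4, 2, 5, 6, 0, 1, 0, 6, 4, 1, 0.
Negative items: 3, 5, 7.
Reverse-coded (reverse-coded value = 6 − response):
  item 3: 5
  item 5: 0
  item 7: 0
Sum = 5 + 0 + 0 = 5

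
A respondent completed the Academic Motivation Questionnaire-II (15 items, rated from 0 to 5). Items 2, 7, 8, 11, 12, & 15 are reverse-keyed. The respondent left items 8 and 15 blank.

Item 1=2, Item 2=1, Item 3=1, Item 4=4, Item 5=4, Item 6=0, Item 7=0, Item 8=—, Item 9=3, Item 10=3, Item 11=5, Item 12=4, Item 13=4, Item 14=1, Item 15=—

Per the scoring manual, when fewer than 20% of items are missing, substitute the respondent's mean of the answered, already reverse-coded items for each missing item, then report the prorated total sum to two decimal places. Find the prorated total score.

Reverse-coded (reversed = (0+5) − raw = 5 − raw):
  item 2: 5 − 1 = 4
  item 7: 5 − 0 = 5
  item 11: 5 − 5 = 0
  item 12: 5 − 4 = 1
Completed scored items (13 of 15): 2, 4, 1, 4, 4, 0, 5, 3, 3, 0, 1, 4, 1; sum = 32.
Person mean = 32 / 13 ≈ 2.4615
Prorated total = (32 / 13) × 15 = 36.92 (to 2 dp)

36.92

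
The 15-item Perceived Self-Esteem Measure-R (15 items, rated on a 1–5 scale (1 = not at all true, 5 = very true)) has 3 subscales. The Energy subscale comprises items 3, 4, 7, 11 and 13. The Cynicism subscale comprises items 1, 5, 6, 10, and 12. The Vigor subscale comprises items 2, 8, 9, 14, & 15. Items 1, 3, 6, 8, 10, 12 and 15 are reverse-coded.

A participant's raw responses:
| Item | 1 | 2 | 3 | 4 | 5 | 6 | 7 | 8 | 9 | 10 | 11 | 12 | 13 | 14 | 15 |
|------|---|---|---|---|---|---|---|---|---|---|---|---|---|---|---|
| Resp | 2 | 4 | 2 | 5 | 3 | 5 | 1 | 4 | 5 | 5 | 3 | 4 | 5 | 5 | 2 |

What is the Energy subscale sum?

18

Energy items: 3, 4, 7, 11, 13.
Of these, item 3 is reverse-coded; on a 1–5 scale, reversed = 6 − raw.
  item 3: 6 − 2 = 4
  item 4: 5
  item 7: 1
  item 11: 3
  item 13: 5
Sum = 4 + 5 + 1 + 3 + 5 = 18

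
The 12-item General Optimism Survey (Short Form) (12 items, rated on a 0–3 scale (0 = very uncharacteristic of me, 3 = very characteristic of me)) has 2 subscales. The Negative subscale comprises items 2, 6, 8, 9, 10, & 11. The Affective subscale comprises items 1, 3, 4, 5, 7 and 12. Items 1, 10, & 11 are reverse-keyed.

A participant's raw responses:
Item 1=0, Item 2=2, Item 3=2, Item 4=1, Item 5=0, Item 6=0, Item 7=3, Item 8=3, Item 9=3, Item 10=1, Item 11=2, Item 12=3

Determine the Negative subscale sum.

11

Negative items: 2, 6, 8, 9, 10, 11.
Of these, items 10 and 11 are reverse-keyed; reverse-coded value = 3 − response.
  item 2: 2
  item 6: 0
  item 8: 3
  item 9: 3
  item 10: 3 − 1 = 2
  item 11: 3 − 2 = 1
Sum = 2 + 0 + 3 + 3 + 2 + 1 = 11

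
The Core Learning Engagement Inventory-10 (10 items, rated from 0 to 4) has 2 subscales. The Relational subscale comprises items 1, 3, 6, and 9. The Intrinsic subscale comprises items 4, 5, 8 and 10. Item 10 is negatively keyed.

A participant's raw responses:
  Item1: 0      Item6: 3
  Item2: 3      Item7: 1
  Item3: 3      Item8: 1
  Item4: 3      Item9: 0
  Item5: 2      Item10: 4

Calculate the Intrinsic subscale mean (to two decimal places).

Intrinsic items: 4, 5, 8, 10.
Of these, item 10 is negatively keyed; reverse-coded value = 4 − response.
  item 4: 3
  item 5: 2
  item 8: 1
  item 10: 4 − 4 = 0
Sum = 3 + 2 + 1 + 0 = 6
Mean = 6 / 4 = 1.50

1.50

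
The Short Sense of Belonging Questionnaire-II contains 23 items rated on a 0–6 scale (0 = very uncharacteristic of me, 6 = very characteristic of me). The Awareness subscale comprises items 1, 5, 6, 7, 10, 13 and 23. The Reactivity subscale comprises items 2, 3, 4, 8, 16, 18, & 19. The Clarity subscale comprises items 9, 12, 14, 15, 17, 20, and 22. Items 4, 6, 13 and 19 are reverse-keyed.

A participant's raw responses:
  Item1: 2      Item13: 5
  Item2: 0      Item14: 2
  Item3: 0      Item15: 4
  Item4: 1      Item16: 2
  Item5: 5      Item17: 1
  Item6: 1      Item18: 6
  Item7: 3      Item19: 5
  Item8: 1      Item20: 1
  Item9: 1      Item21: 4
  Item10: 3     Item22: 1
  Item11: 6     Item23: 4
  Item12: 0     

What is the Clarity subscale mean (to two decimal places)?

Clarity items: 9, 12, 14, 15, 17, 20, 22.
  item 9: 1
  item 12: 0
  item 14: 2
  item 15: 4
  item 17: 1
  item 20: 1
  item 22: 1
Sum = 1 + 0 + 2 + 4 + 1 + 1 + 1 = 10
Mean = 10 / 7 = 1.43

1.43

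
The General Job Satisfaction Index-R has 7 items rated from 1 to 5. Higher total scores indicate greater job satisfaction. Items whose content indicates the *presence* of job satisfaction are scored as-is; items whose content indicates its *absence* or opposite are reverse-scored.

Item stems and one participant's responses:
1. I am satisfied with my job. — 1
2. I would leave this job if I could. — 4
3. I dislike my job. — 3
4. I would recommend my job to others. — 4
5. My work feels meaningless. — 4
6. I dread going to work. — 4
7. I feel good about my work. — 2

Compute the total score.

16

Items 2, 3, 5, 6 describe the absence/opposite of job satisfaction → reverse-score.
reverse-coded value = 6 − response.
  item 1: 1
  item 2: 6 − 4 = 2
  item 3: 6 − 3 = 3
  item 4: 4
  item 5: 6 − 4 = 2
  item 6: 6 − 4 = 2
  item 7: 2
Total = 1 + 2 + 3 + 4 + 2 + 2 + 2 = 16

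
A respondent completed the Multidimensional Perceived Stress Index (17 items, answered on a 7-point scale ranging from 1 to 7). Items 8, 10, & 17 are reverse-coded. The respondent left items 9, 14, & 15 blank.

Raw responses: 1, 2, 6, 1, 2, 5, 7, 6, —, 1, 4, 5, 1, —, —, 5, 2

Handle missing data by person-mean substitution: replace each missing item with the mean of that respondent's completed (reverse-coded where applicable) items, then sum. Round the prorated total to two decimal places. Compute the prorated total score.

Reverse-coded (reversed = (1+7) − raw = 8 − raw):
  item 8: 8 − 6 = 2
  item 10: 8 − 1 = 7
  item 17: 8 − 2 = 6
Completed scored items (14 of 17): 1, 2, 6, 1, 2, 5, 7, 2, 7, 4, 5, 1, 5, 6; sum = 54.
Person mean = 54 / 14 ≈ 3.8571
Prorated total = (54 / 14) × 17 = 65.57 (to 2 dp)

65.57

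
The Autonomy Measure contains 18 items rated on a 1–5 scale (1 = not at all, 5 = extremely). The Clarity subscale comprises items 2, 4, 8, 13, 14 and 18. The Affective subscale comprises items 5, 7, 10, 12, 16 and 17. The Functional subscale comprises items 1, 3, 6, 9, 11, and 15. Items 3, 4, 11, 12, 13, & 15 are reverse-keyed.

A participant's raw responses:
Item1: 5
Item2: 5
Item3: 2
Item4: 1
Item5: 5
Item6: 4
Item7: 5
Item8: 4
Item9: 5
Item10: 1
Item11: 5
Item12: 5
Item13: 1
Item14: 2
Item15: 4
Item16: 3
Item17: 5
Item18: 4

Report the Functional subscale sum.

21

Functional items: 1, 3, 6, 9, 11, 15.
Of these, items 3, 11, & 15 are reverse-keyed; on a 1–5 scale, reversed = 6 − raw.
  item 1: 5
  item 3: 6 − 2 = 4
  item 6: 4
  item 9: 5
  item 11: 6 − 5 = 1
  item 15: 6 − 4 = 2
Sum = 5 + 4 + 4 + 5 + 1 + 2 = 21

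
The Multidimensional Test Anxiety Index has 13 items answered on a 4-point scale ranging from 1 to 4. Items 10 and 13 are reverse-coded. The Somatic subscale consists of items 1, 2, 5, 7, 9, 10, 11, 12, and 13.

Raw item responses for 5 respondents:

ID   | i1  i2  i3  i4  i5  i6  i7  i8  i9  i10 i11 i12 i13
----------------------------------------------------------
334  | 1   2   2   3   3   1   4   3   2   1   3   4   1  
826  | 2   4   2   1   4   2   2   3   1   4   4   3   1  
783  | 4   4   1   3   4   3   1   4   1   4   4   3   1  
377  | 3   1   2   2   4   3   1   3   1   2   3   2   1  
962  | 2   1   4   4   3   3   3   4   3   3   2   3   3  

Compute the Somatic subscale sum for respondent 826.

25

Respondent 826 raw: 2, 4, 2, 1, 4, 2, 2, 3, 1, 4, 4, 3, 1.
Somatic items: 1, 2, 5, 7, 9, 10, 11, 12, 13.
Reverse-coded (on a 1–4 scale, reversed = 5 − raw):
  item 1: 2
  item 2: 4
  item 5: 4
  item 7: 2
  item 9: 1
  item 10: 5 − 4 = 1
  item 11: 4
  item 12: 3
  item 13: 5 − 1 = 4
Sum = 2 + 4 + 4 + 2 + 1 + 1 + 4 + 3 + 4 = 25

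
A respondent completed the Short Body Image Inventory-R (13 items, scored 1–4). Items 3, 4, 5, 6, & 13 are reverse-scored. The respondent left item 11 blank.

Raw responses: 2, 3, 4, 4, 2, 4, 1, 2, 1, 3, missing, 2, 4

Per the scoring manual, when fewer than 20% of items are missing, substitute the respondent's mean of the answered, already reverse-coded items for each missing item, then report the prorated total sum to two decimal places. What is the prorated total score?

22.75

Reverse-coded (reversed = (1+4) − raw = 5 − raw):
  item 3: 5 − 4 = 1
  item 4: 5 − 4 = 1
  item 5: 5 − 2 = 3
  item 6: 5 − 4 = 1
  item 13: 5 − 4 = 1
Completed scored items (12 of 13): 2, 3, 1, 1, 3, 1, 1, 2, 1, 3, 2, 1; sum = 21.
Person mean = 21 / 12 ≈ 1.7500
Prorated total = (21 / 12) × 13 = 22.75 (to 2 dp)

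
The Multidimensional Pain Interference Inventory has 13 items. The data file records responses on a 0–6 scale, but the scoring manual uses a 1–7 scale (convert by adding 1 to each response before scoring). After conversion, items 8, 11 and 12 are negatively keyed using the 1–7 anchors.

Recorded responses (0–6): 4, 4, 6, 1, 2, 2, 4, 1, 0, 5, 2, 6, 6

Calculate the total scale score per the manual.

56

Convert to 1–7: 5, 5, 7, 2, 3, 3, 5, 2, 1, 6, 3, 7, 7
Reverse-coded (on a 1–7 scale, reversed = 8 − raw):
  item 8: 8 − 2 = 6
  item 11: 8 − 3 = 5
  item 12: 8 − 7 = 1
Scored: 5, 5, 7, 2, 3, 3, 5, 6, 1, 6, 5, 1, 7
Total = 56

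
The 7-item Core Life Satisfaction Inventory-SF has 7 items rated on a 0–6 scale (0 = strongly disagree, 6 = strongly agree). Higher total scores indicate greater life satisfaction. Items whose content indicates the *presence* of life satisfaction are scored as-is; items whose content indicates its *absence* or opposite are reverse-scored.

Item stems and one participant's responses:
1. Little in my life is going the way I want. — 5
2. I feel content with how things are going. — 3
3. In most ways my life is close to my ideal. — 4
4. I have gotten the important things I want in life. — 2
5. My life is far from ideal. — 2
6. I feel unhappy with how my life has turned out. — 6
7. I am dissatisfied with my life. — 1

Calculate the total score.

19

Items 1, 5, 6, 7 describe the absence/opposite of life satisfaction → reverse-score.
on a 0–6 scale, reversed = 6 − raw.
  item 1: 6 − 5 = 1
  item 2: 3
  item 3: 4
  item 4: 2
  item 5: 6 − 2 = 4
  item 6: 6 − 6 = 0
  item 7: 6 − 1 = 5
Total = 1 + 3 + 4 + 2 + 4 + 0 + 5 = 19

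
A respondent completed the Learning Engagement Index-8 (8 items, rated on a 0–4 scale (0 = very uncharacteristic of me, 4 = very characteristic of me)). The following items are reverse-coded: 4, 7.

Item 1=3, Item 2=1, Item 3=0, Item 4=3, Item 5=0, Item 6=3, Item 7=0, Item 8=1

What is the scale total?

13

Raw sum = 11. Reverse-coded items: 4, 7; their raw sum = 3.
Each reversal replaces raw with 4 − raw, changing the total by 4 − 2·raw per item.
Total = 11 + 2·4 − 2·3 = 11 + 8 − 6 = 13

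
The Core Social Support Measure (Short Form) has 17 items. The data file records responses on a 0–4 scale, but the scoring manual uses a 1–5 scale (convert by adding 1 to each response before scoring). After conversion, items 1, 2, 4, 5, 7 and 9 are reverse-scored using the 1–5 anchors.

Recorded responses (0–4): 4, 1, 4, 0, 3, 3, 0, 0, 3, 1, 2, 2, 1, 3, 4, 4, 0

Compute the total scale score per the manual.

54

Convert to 1–5: 5, 2, 5, 1, 4, 4, 1, 1, 4, 2, 3, 3, 2, 4, 5, 5, 1
Reverse-coded (reversed = (1+5) − raw = 6 − raw):
  item 1: 6 − 5 = 1
  item 2: 6 − 2 = 4
  item 4: 6 − 1 = 5
  item 5: 6 − 4 = 2
  item 7: 6 − 1 = 5
  item 9: 6 − 4 = 2
Scored: 1, 4, 5, 5, 2, 4, 5, 1, 2, 2, 3, 3, 2, 4, 5, 5, 1
Total = 54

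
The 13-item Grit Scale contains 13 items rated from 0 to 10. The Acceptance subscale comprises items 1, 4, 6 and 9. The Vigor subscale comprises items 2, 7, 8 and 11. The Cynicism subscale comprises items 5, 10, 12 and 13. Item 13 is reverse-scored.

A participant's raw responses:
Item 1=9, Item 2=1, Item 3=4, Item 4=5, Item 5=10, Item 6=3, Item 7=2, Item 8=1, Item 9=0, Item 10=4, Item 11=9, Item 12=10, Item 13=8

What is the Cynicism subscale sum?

Cynicism items: 5, 10, 12, 13.
Of these, item 13 is reverse-scored; on a 0–10 scale, reversed = 10 − raw.
  item 5: 10
  item 10: 4
  item 12: 10
  item 13: 10 − 8 = 2
Sum = 10 + 4 + 10 + 2 = 26

26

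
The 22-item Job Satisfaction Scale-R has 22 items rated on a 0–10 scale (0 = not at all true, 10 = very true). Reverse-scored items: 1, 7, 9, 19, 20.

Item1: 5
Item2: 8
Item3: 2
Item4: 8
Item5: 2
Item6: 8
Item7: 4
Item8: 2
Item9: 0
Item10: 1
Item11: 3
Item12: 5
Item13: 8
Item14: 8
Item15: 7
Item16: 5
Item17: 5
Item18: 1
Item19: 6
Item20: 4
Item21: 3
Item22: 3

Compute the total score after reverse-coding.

Apply reverse scoring (reversed = (0+10) − raw = 10 − raw):
  item 1: 10 − 5 = 5
  item 7: 10 − 4 = 6
  item 9: 10 − 0 = 10
  item 19: 10 − 6 = 4
  item 20: 10 − 4 = 6
Scored responses: 5, 8, 2, 8, 2, 8, 6, 2, 10, 1, 3, 5, 8, 8, 7, 5, 5, 1, 4, 6, 3, 3
Total = 5 + 8 + 2 + 8 + 2 + 8 + 6 + 2 + 10 + 1 + 3 + 5 + 8 + 8 + 7 + 5 + 5 + 1 + 4 + 6 + 3 + 3 = 110

110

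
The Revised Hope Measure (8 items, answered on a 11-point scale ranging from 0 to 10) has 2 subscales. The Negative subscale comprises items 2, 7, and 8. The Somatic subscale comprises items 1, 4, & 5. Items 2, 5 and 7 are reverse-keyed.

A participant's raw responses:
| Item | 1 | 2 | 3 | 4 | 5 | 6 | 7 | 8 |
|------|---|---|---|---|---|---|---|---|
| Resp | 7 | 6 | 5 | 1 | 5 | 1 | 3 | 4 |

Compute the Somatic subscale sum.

Somatic items: 1, 4, 5.
Of these, item 5 is reverse-keyed; reverse-coded value = 10 − response.
  item 1: 7
  item 4: 1
  item 5: 10 − 5 = 5
Sum = 7 + 1 + 5 = 13

13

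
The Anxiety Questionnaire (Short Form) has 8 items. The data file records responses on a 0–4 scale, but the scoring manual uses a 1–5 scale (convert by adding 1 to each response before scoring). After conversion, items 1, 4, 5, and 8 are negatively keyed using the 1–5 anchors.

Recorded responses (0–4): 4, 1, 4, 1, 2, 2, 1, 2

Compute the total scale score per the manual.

23

Convert to 1–5: 5, 2, 5, 2, 3, 3, 2, 3
Reverse-coded (reversed = (1+5) − raw = 6 − raw):
  item 1: 6 − 5 = 1
  item 4: 6 − 2 = 4
  item 5: 6 − 3 = 3
  item 8: 6 − 3 = 3
Scored: 1, 2, 5, 4, 3, 3, 2, 3
Total = 23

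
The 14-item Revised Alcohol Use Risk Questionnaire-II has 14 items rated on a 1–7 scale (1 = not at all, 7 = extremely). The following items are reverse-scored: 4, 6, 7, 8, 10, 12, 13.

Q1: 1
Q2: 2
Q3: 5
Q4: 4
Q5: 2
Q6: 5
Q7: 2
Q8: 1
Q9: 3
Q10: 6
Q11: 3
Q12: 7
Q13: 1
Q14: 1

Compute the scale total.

Raw sum = 43. Reverse-scored items: 4, 6, 7, 8, 10, 12, 13; their raw sum = 26.
Each reversal replaces raw with 8 − raw, changing the total by 8 − 2·raw per item.
Total = 43 + 7·8 − 2·26 = 43 + 56 − 52 = 47

47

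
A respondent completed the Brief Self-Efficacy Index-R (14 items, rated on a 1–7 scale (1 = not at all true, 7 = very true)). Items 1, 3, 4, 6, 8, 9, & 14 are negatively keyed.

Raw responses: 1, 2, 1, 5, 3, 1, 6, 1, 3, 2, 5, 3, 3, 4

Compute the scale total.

Apply reverse scoring (reversed = (1+7) − raw = 8 − raw):
  item 1: 8 − 1 = 7
  item 3: 8 − 1 = 7
  item 4: 8 − 5 = 3
  item 6: 8 − 1 = 7
  item 8: 8 − 1 = 7
  item 9: 8 − 3 = 5
  item 14: 8 − 4 = 4
After reverse-coding: 7, 2, 7, 3, 3, 7, 6, 7, 5, 2, 5, 3, 3, 4
Total = 7 + 2 + 7 + 3 + 3 + 7 + 6 + 7 + 5 + 2 + 5 + 3 + 3 + 4 = 64

64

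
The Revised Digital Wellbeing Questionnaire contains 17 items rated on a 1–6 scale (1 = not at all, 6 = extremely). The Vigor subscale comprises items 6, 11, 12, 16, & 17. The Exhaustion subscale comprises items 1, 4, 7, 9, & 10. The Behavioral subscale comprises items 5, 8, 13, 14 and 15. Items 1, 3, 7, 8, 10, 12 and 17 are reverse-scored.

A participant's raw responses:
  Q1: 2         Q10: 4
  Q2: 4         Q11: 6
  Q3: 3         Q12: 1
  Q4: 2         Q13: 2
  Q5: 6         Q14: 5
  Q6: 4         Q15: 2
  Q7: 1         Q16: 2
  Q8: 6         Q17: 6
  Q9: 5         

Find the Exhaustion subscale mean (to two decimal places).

Exhaustion items: 1, 4, 7, 9, 10.
Of these, items 1, 7, & 10 are reverse-scored; reversed = (1+6) − raw = 7 − raw.
  item 1: 7 − 2 = 5
  item 4: 2
  item 7: 7 − 1 = 6
  item 9: 5
  item 10: 7 − 4 = 3
Sum = 5 + 2 + 6 + 5 + 3 = 21
Mean = 21 / 5 = 4.20

4.20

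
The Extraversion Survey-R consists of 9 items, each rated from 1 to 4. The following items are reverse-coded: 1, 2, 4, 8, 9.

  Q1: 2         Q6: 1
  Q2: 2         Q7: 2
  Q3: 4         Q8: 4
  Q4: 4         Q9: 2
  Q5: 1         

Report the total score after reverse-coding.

Reverse-coded items (reverse-coded value = 5 − response):
  item 1: 5 − 2 = 3
  item 2: 5 − 2 = 3
  item 4: 5 − 4 = 1
  item 8: 5 − 4 = 1
  item 9: 5 − 2 = 3
After reverse-coding: 3, 3, 4, 1, 1, 1, 2, 1, 3
Total = 3 + 3 + 4 + 1 + 1 + 1 + 2 + 1 + 3 = 19

19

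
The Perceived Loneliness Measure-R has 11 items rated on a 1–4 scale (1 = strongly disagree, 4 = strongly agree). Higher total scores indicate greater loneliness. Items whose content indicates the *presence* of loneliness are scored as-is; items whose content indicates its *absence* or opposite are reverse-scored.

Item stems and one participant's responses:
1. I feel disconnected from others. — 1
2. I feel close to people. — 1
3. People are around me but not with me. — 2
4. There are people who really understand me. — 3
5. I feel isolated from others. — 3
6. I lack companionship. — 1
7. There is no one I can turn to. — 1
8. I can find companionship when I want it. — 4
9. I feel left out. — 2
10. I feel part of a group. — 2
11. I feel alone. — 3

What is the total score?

Items 2, 4, 8, 10 describe the absence/opposite of loneliness → reverse-score.
on a 1–4 scale, reversed = 5 − raw.
  item 1: 1
  item 2: 5 − 1 = 4
  item 3: 2
  item 4: 5 − 3 = 2
  item 5: 3
  item 6: 1
  item 7: 1
  item 8: 5 − 4 = 1
  item 9: 2
  item 10: 5 − 2 = 3
  item 11: 3
Total = 1 + 4 + 2 + 2 + 3 + 1 + 1 + 1 + 2 + 3 + 3 = 23

23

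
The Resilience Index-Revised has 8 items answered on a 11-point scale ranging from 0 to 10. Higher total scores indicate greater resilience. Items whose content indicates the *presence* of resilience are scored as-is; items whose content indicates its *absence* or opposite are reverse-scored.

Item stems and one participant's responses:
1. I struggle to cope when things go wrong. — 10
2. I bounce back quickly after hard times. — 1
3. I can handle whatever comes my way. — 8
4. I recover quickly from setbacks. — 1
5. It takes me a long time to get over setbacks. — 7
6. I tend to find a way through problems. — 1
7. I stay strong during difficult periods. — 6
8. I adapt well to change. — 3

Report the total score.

Items 1, 5 describe the absence/opposite of resilience → reverse-score.
on a 0–10 scale, reversed = 10 − raw.
  item 1: 10 − 10 = 0
  item 2: 1
  item 3: 8
  item 4: 1
  item 5: 10 − 7 = 3
  item 6: 1
  item 7: 6
  item 8: 3
Total = 0 + 1 + 8 + 1 + 3 + 1 + 6 + 3 = 23

23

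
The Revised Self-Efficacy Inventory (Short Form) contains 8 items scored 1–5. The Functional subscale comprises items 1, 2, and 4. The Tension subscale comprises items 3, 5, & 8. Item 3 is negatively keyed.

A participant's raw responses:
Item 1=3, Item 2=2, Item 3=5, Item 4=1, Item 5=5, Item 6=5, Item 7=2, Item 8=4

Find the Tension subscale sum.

Tension items: 3, 5, 8.
Of these, item 3 is negatively keyed; reversed = (1+5) − raw = 6 − raw.
  item 3: 6 − 5 = 1
  item 5: 5
  item 8: 4
Sum = 1 + 5 + 4 = 10

10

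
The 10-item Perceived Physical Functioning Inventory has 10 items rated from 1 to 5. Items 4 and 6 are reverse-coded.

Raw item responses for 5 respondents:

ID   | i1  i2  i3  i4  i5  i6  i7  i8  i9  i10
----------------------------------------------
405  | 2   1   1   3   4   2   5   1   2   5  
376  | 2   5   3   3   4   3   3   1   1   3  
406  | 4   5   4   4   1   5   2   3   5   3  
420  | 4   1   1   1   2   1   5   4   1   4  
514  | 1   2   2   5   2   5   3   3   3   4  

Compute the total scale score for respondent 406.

Respondent 406 raw: 4, 5, 4, 4, 1, 5, 2, 3, 5, 3.
Reverse-coded (reverse-coded value = 6 − response):
  item 1: 4
  item 2: 5
  item 3: 4
  item 4: 6 − 4 = 2
  item 5: 1
  item 6: 6 − 5 = 1
  item 7: 2
  item 8: 3
  item 9: 5
  item 10: 3
Sum = 4 + 5 + 4 + 2 + 1 + 1 + 2 + 3 + 5 + 3 = 30

30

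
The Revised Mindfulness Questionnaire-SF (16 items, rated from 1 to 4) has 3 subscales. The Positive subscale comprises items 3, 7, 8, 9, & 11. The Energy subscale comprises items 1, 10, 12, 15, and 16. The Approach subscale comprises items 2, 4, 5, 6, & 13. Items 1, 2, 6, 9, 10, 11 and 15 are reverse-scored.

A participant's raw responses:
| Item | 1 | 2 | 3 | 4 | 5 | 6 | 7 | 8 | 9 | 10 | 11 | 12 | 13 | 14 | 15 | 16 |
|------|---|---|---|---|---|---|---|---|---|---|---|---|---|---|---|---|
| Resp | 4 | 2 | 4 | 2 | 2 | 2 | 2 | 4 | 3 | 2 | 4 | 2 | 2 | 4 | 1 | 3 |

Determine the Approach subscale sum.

12

Approach items: 2, 4, 5, 6, 13.
Of these, items 2 and 6 are reverse-scored; reverse-coded value = 5 − response.
  item 2: 5 − 2 = 3
  item 4: 2
  item 5: 2
  item 6: 5 − 2 = 3
  item 13: 2
Sum = 3 + 2 + 2 + 3 + 2 = 12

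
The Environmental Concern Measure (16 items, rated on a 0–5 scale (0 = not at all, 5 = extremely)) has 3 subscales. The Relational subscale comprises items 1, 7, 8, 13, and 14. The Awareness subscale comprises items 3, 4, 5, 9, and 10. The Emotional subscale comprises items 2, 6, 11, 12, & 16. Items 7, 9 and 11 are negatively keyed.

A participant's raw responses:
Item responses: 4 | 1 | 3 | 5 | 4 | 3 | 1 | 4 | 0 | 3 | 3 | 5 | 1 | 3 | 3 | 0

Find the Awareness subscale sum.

Awareness items: 3, 4, 5, 9, 10.
Of these, item 9 is negatively keyed; on a 0–5 scale, reversed = 5 − raw.
  item 3: 3
  item 4: 5
  item 5: 4
  item 9: 5 − 0 = 5
  item 10: 3
Sum = 3 + 5 + 4 + 5 + 3 = 20

20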